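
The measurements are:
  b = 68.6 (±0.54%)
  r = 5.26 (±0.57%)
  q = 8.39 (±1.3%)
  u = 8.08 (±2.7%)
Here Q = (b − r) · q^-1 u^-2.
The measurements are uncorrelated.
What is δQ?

Let w = b − r = 63.3. δw = √(δb² + δr²) = √(0.137 + 0.000899) = 0.372, so δw/w = 0.00587.
Q is then a monomial in w, q, u:
δQ/Q = √((δw/w)² + (-1·δq/q)² + (-2·δu/u)²) = √(3.44e-05 + 0.000169 + 0.00292) = 0.0559
Q = 0.116, so δQ = 0.0559 × 0.116 = 0.00646.

0.00646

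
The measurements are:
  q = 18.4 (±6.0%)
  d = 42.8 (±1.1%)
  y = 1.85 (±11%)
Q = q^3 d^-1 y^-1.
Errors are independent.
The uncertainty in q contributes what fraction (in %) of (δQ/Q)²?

(δQ/Q)² = (3·δq/q)² + (-1·δd/d)² + (-1·δy/y)²
  q term: (3×0.0600)² = 0.0324
  d term: (-1×0.0110)² = 0.000121
  y term: (-1×0.110)² = 0.0121
Total = 0.0446. Share from q = 0.0324/0.0446 = 0.726.

72.6%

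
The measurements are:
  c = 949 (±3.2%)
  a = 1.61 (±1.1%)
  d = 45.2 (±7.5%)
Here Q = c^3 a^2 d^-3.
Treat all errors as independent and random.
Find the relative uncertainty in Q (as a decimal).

0.246

Each factor contributes (exponent × relative error)² to (δQ/Q)²:
  (3·δc/c)² = (3×0.0320)² = 0.00922;  (2·δa/a)² = (2×0.0110)² = 0.000484;  (-3·δd/d)² = (-3×0.0750)² = 0.0506
δQ/Q = √(0.0603) = 0.246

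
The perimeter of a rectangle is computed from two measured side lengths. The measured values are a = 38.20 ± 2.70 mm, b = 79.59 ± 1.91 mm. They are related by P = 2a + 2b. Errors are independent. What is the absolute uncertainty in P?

Absolute uncertainties add in quadrature for a linear combination:
  (2·δa)² = 29.2;  (2·δb)² = 14.6
δP = √(43.8) = 6.61 mm

6.61 mm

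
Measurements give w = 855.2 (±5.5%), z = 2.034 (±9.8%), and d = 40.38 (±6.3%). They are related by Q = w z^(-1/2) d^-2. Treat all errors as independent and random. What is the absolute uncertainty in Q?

Q is a product of powers, so relative uncertainties combine in quadrature:
  (1·δw/w)² = (1×0.0550)² = 0.00302;  (−½·δz/z)² = (-0.5×0.0980)² = 0.00240;  (-2·δd/d)² = (-2×0.0630)² = 0.0159
δQ/Q = √(0.0213) = 0.146
Q = 0.3678, so δQ = 0.146 × 0.3678 = 0.0537.

0.0537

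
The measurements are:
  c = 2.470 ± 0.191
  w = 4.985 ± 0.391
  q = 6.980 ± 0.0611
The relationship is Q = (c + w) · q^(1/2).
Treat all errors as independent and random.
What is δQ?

1.15

Let u = c + w = 7.455. δu = √(δc² + δw²) = √(0.0365 + 0.153) = 0.435, so δu/u = 0.0584.
Q is then a monomial in u, q:
δQ/Q = √((δu/u)² + (½·δq/q)²) = √(0.00341 + 1.92e-05) = 0.0585
Q = 19.70, so δQ = 0.0585 × 19.70 = 1.15.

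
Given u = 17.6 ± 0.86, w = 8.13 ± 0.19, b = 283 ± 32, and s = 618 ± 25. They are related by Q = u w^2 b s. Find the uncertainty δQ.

Since Q is a product/quotient, work with relative uncertainties:
  (1·δu/u)² = (1×0.0489)² = 0.00239;  (2·δw/w)² = (2×0.0234)² = 0.00218;  (1·δb/b)² = (1×0.113)² = 0.0128;  (1·δs/s)² = (1×0.0405)² = 0.00164
δQ/Q = √(0.0190) = 0.138
Q = 2.03e+08, so δQ = 0.138 × 2.03e+08 = 2.8e+07.

2.8e+07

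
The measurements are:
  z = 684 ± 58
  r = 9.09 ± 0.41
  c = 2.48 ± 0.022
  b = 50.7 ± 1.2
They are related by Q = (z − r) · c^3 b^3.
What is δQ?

Let u = z − r = 675. δu = √(δz² + δr²) = √(3360 + 0.168) = 58.0, so δu/u = 0.0859.
Q is then a monomial in u, c, b:
δQ/Q = √((δu/u)² + (3·δc/c)² + (3·δb/b)²) = √(0.00739 + 0.000708 + 0.00504) = 0.115
Q = 1.34e+09, so δQ = 0.115 × 1.34e+09 = 1.54e+08.

1.54e+08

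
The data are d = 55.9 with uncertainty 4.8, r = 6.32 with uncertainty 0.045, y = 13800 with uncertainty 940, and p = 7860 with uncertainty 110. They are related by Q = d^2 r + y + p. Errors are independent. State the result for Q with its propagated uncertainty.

41400 ± 3520

Let w = d^2·r = 19700. δw/w = √((2·δd/d)² + (1·δr/r)²) = √(0.0295 + 5.07e-05) = 0.172, so δw = 3390.
Q = w + y + p: δQ = √(δw² + δy² + δp²) = √(1.15e+07 + 8.84e+05 + 12100) = 3520
Q = 41400.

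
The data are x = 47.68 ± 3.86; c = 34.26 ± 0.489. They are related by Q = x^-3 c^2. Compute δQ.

Relative error in a monomial: (δQ/Q)² = Σ (nᵢ · δxᵢ/xᵢ)².
  (-3·δx/x)² = (-3×0.0810)² = 0.0590;  (2·δc/c)² = (2×0.0143)² = 0.000815
δQ/Q = √(0.0598) = 0.245
Q = 0.01083, so δQ = 0.245 × 0.01083 = 0.00265.

0.00265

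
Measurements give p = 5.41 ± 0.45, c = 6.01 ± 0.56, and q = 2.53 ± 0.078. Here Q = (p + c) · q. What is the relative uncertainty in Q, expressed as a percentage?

Let u = p + c = 11.4. δu = √(δp² + δc²) = √(0.203 + 0.314) = 0.718, so δu/u = 0.0629.
Q is then a monomial in u, q:
δQ/Q = √((δu/u)² + (1·δq/q)²) = √(0.00396 + 0.000950) = 0.0701

7.01%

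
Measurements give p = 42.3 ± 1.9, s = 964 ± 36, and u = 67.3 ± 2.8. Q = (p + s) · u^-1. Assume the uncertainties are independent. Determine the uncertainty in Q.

0.821

Let w = p + s = 1010. δw = √(δp² + δs²) = √(3.61 + 1300) = 36.1, so δw/w = 0.0358.
Q is then a monomial in w, u:
δQ/Q = √((δw/w)² + (-1·δu/u)²) = √(0.00128 + 0.00173) = 0.0549
Q = 15.0, so δQ = 0.0549 × 15.0 = 0.821.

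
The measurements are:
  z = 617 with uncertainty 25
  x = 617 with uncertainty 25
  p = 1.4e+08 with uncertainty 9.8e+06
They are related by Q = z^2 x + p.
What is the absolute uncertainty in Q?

2.34e+07

Let w = z^2·x = 2.35e+08. δw/w = √((2·δz/z)² + (1·δx/x)²) = √(0.00657 + 0.00164) = 0.0906, so δw = 2.13e+07.
Q = w + p: δQ = √(δw² + δp²) = √(4.53e+14 + 9.6e+13) = 2.34e+07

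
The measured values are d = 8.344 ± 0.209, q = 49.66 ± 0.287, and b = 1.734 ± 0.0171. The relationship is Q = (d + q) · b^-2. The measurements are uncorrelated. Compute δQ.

Let u = d + q = 58.00. δu = √(δd² + δq²) = √(0.0437 + 0.0824) = 0.355, so δu/u = 0.00612.
Q is then a monomial in u, b:
δQ/Q = √((δu/u)² + (-2·δb/b)²) = √(3.75e-05 + 0.000389) = 0.0207
Q = 19.29, so δQ = 0.0207 × 19.29 = 0.398.

0.398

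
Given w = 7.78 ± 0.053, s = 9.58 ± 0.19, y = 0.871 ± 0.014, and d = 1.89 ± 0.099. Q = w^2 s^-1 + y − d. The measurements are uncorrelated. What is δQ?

0.182

Let p = w^2·s^-1 = 6.32. δp/p = √((2·δw/w)² + (-1·δs/s)²) = √(0.000186 + 0.000393) = 0.0241, so δp = 0.152.
Q = p + y − d: δQ = √(δp² + δy² + δd²) = √(0.0231 + 0.000196 + 0.00980) = 0.182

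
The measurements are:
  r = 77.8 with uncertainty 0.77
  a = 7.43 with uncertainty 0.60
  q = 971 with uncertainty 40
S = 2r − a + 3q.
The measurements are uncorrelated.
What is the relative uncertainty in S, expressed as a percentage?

3.92%

S is a linear combination, so absolute uncertainties add in quadrature:
  (2·δr)² = 2.37;  (δa)² = 0.360;  (3·δq)² = 14400
δS = √(14400) = 120
S = 3060, so δS/S = 120/3060 = 0.0392.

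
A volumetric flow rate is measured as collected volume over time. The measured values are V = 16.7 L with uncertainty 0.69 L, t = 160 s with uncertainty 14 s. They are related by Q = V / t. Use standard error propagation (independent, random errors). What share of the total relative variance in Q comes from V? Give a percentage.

18.2%

(δQ/Q)² = (1·δV/V)² + (-1·δt/t)²
  V term: (1×0.0413)² = 0.00171
  t term: (-1×0.0875)² = 0.00766
Total = 0.00936. Share from V = 0.00171/0.00936 = 0.182.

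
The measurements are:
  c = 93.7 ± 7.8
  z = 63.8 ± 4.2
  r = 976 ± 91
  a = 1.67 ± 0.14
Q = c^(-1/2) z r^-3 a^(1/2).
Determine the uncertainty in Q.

Relative error in a monomial: (δQ/Q)² = Σ (nᵢ · δxᵢ/xᵢ)².
  (−½·δc/c)² = (-0.5×0.0832)² = 0.00173;  (1·δz/z)² = (1×0.0658)² = 0.00433;  (-3·δr/r)² = (-3×0.0932)² = 0.0782;  (½·δa/a)² = (0.5×0.0838)² = 0.00176
δQ/Q = √(0.0861) = 0.293
Q = 9.16e-09, so δQ = 0.293 × 9.16e-09 = 2.69e-09.

2.69e-09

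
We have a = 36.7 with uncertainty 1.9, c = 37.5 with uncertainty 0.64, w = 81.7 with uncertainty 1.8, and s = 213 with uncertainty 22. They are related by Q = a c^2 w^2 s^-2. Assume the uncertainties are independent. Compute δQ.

Each factor contributes (exponent × relative error)² to (δQ/Q)²:
  (1·δa/a)² = (1×0.0518)² = 0.00268;  (2·δc/c)² = (2×0.0171)² = 0.00117;  (2·δw/w)² = (2×0.0220)² = 0.00194;  (-2·δs/s)² = (-2×0.103)² = 0.0427
δQ/Q = √(0.0485) = 0.220
Q = 7590, so δQ = 0.220 × 7590 = 1670.

1670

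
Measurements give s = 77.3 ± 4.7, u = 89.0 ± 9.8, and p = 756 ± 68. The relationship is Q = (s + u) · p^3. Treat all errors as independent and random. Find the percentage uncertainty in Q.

Let w = s + u = 166. δw = √(δs² + δu²) = √(22.1 + 96.0) = 10.9, so δw/w = 0.0654.
Q is then a monomial in w, p:
δQ/Q = √((δw/w)² + (3·δp/p)²) = √(0.00427 + 0.0728) = 0.278

27.8%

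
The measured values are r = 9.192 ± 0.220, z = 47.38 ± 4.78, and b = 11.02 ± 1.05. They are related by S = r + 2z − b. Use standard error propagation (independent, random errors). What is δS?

9.62

S is a linear combination, so absolute uncertainties add in quadrature:
  (δr)² = 0.0484;  (2·δz)² = 91.4;  (δb)² = 1.10
δS = √(92.5) = 9.62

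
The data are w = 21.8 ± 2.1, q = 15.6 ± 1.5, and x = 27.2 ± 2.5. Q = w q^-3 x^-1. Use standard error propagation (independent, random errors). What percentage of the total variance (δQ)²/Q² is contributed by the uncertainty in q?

82.4%

(δQ/Q)² = (1·δw/w)² + (-3·δq/q)² + (-1·δx/x)²
  w term: (1×0.0963)² = 0.00928
  q term: (-3×0.0962)² = 0.0832
  x term: (-1×0.0919)² = 0.00845
Total = 0.101. Share from q = 0.0832/0.101 = 0.824.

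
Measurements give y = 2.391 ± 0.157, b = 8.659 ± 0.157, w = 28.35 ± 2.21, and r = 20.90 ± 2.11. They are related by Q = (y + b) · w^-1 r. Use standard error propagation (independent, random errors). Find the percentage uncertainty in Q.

Let u = y + b = 11.05. δu = √(δy² + δb²) = √(0.0246 + 0.0246) = 0.222, so δu/u = 0.0201.
Q is then a monomial in u, w, r:
δQ/Q = √((δu/u)² + (-1·δw/w)² + (1·δr/r)²) = √(0.000404 + 0.00608 + 0.0102) = 0.129

12.9%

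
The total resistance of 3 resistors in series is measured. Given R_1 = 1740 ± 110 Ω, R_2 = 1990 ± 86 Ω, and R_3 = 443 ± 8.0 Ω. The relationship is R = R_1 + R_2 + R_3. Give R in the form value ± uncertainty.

4170 ± 140 Ω

R is a linear combination, so absolute uncertainties add in quadrature:
  (δR_1)² = 12100;  (δR_2)² = 7400;  (δR_3)² = 64.0
δR = √(19600) = 140 Ω
R = 4170 Ω.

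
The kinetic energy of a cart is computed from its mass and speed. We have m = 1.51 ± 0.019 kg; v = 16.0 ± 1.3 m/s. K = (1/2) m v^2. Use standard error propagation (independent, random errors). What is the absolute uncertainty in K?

31.5 J

Relative error in a monomial: (δK/K)² = Σ (nᵢ · δxᵢ/xᵢ)².
  (1·δm/m)² = (1×0.0126)² = 0.000158;  (2·δv/v)² = (2×0.0813)² = 0.0264
δK/K = √(0.0266) = 0.163
K = 193 J, so δK = 0.163 × 193 = 31.5 J.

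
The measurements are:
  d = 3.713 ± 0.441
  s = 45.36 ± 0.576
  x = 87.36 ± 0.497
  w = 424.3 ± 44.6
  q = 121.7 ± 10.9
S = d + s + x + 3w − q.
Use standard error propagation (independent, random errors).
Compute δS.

134

S is a linear combination, so absolute uncertainties add in quadrature:
  (δd)² = 0.194;  (δs)² = 0.332;  (δx)² = 0.247;  (3·δw)² = 17900;  (δq)² = 119
δS = √(18000) = 134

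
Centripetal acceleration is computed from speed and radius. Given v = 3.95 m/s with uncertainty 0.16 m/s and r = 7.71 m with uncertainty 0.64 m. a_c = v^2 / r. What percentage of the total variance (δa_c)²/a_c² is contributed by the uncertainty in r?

(δa_c/a_c)² = (2·δv/v)² + (-1·δr/r)²
  v term: (2×0.0405)² = 0.00656
  r term: (-1×0.0830)² = 0.00689
Total = 0.0135. Share from r = 0.00689/0.0135 = 0.512.

51.2%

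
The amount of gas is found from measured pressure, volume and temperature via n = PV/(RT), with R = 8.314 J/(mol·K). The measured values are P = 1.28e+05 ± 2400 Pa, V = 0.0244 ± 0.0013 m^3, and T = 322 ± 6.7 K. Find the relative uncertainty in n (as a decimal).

0.0602

For a monomial n ∝ P, V, T^-1, fractional errors add in quadrature:
  (1·δP/P)² = (1×0.0187)² = 0.000352;  (1·δV/V)² = (1×0.0533)² = 0.00284;  (-1·δT/T)² = (-1×0.0208)² = 0.000433
δn/n = √(0.00362) = 0.0602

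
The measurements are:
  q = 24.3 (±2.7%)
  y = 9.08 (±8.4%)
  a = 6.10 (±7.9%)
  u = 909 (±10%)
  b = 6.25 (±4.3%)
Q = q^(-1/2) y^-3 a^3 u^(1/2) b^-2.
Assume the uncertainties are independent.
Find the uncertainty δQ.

Products/powers → add relative errors in quadrature, weighted by exponent:
  (−½·δq/q)² = (-0.5×0.0270)² = 0.000182;  (-3·δy/y)² = (-3×0.0840)² = 0.0635;  (3·δa/a)² = (3×0.0790)² = 0.0562;  (½·δu/u)² = (0.5×0.100)² = 0.00250;  (-2·δb/b)² = (-2×0.0430)² = 0.00740
δQ/Q = √(0.130) = 0.360
Q = 0.0475, so δQ = 0.360 × 0.0475 = 0.0171.

0.0171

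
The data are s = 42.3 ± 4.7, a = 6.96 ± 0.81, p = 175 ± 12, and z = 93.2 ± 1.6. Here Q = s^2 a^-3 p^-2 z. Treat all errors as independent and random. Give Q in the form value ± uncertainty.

0.0162 ± 0.00705

Products/powers → add relative errors in quadrature, weighted by exponent:
  (2·δs/s)² = (2×0.111)² = 0.0494;  (-3·δa/a)² = (-3×0.116)² = 0.122;  (-2·δp/p)² = (-2×0.0686)² = 0.0188;  (1·δz/z)² = (1×0.0172)² = 0.000295
δQ/Q = √(0.190) = 0.436
Q = 0.0162, so δQ = 0.436 × 0.0162 = 0.00705.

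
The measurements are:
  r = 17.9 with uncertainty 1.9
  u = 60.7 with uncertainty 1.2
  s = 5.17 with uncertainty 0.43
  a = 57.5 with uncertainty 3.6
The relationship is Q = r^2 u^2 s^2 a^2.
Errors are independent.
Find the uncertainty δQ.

3.13e+10

Products/powers → add relative errors in quadrature, weighted by exponent:
  (2·δr/r)² = (2×0.106)² = 0.0451;  (2·δu/u)² = (2×0.0198)² = 0.00156;  (2·δs/s)² = (2×0.0832)² = 0.0277;  (2·δa/a)² = (2×0.0626)² = 0.0157
δQ/Q = √(0.0900) = 0.300
Q = 1.04e+11, so δQ = 0.300 × 1.04e+11 = 3.13e+10.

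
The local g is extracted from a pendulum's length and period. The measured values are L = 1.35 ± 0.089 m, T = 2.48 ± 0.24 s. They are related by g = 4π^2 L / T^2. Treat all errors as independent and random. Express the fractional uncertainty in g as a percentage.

Since g is a product/quotient, work with relative uncertainties:
  (1·δL/L)² = (1×0.0659)² = 0.00435;  (-2·δT/T)² = (-2×0.0968)² = 0.0375
δg/g = √(0.0418) = 0.204

20.4%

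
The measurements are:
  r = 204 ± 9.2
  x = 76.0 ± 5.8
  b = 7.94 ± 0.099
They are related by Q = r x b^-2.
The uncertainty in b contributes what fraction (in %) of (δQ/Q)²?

7.33%

(δQ/Q)² = (1·δr/r)² + (1·δx/x)² + (-2·δb/b)²
  r term: (1×0.0451)² = 0.00203
  x term: (1×0.0763)² = 0.00582
  b term: (-2×0.0125)² = 0.000622
Total = 0.00848. Share from b = 0.000622/0.00848 = 0.0733.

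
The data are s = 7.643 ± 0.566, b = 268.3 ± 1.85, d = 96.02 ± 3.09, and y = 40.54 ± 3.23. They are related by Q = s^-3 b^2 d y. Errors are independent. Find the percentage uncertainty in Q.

Q is a product of powers, so relative uncertainties combine in quadrature:
  (-3·δs/s)² = (-3×0.0741)² = 0.0494;  (2·δb/b)² = (2×0.00690)² = 0.000190;  (1·δd/d)² = (1×0.0322)² = 0.00104;  (1·δy/y)² = (1×0.0797)² = 0.00635
δQ/Q = √(0.0569) = 0.239

23.9%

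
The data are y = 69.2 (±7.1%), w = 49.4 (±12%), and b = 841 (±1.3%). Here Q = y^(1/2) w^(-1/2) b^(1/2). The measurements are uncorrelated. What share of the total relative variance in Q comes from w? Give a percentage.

(δQ/Q)² = (½·δy/y)² + (−½·δw/w)² + (½·δb/b)²
  y term: (0.5×0.0710)² = 0.00126
  w term: (-0.5×0.120)² = 0.00360
  b term: (0.5×0.0130)² = 4.23e-05
Total = 0.00490. Share from w = 0.00360/0.00490 = 0.734.

73.4%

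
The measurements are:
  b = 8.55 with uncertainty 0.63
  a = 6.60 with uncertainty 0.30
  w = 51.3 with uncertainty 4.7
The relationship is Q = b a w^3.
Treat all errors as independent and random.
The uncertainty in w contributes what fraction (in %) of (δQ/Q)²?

(δQ/Q)² = (1·δb/b)² + (1·δa/a)² + (3·δw/w)²
  b term: (1×0.0737)² = 0.00543
  a term: (1×0.0455)² = 0.00207
  w term: (3×0.0916)² = 0.0755
Total = 0.0830. Share from w = 0.0755/0.0830 = 0.910.

91.0%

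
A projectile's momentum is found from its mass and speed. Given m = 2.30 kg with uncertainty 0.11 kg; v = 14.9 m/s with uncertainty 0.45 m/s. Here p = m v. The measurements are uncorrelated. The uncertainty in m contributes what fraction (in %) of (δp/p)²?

(δp/p)² = (1·δm/m)² + (1·δv/v)²
  m term: (1×0.0478)² = 0.00229
  v term: (1×0.0302)² = 0.000912
Total = 0.00320. Share from m = 0.00229/0.00320 = 0.715.

71.5%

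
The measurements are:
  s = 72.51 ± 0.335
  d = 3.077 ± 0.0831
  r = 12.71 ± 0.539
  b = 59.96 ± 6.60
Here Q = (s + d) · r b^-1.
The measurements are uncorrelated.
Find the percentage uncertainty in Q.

11.8%

Let u = s + d = 75.59. δu = √(δs² + δd²) = √(0.112 + 0.00691) = 0.345, so δu/u = 0.00457.
Q is then a monomial in u, r, b:
δQ/Q = √((δu/u)² + (1·δr/r)² + (-1·δb/b)²) = √(2.09e-05 + 0.00180 + 0.0121) = 0.118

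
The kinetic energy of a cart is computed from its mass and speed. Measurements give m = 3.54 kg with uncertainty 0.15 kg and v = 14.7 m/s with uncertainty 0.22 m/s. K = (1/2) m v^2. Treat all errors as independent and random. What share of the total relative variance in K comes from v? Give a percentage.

33.3%

(δK/K)² = (1·δm/m)² + (2·δv/v)²
  m term: (1×0.0424)² = 0.00180
  v term: (2×0.0150)² = 0.000896
Total = 0.00269. Share from v = 0.000896/0.00269 = 0.333.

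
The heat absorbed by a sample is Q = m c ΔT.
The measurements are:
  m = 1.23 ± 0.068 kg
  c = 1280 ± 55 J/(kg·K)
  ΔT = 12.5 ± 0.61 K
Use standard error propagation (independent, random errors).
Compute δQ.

Relative error in a monomial: (δQ/Q)² = Σ (nᵢ · δxᵢ/xᵢ)².
  (1·δm/m)² = (1×0.0553)² = 0.00306;  (1·δc/c)² = (1×0.0430)² = 0.00185;  (1·δΔT/ΔT)² = (1×0.0488)² = 0.00238
δQ/Q = √(0.00728) = 0.0853
Q = 19700 J, so δQ = 0.0853 × 19700 = 1680 J.

1680 J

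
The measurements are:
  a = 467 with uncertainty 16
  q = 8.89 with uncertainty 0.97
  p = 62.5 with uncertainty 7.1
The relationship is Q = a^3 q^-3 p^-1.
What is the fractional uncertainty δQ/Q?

0.361

For a monomial Q ∝ a^3, q^-3, p^-1, fractional errors add in quadrature:
  (3·δa/a)² = (3×0.0343)² = 0.0106;  (-3·δq/q)² = (-3×0.109)² = 0.107;  (-1·δp/p)² = (-1×0.114)² = 0.0129
δQ/Q = √(0.131) = 0.361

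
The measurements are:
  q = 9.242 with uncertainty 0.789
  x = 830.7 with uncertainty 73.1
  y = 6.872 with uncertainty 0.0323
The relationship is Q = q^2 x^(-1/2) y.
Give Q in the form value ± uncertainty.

20.37 ± 3.59

Each factor contributes (exponent × relative error)² to (δQ/Q)²:
  (2·δq/q)² = (2×0.0854)² = 0.0292;  (−½·δx/x)² = (-0.5×0.0880)² = 0.00194;  (1·δy/y)² = (1×0.00470)² = 2.21e-05
δQ/Q = √(0.0311) = 0.176
Q = 20.37, so δQ = 0.176 × 20.37 = 3.59.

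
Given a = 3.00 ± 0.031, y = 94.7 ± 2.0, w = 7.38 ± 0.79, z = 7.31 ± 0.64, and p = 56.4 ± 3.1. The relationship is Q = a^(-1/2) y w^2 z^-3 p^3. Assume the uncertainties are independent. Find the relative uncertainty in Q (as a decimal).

0.377

For a monomial Q ∝ a^(-1/2), y, w^2, z^-3, p^3, fractional errors add in quadrature:
  (−½·δa/a)² = (-0.5×0.0103)² = 2.67e-05;  (1·δy/y)² = (1×0.0211)² = 0.000446;  (2·δw/w)² = (2×0.107)² = 0.0458;  (-3·δz/z)² = (-3×0.0876)² = 0.0690;  (3·δp/p)² = (3×0.0550)² = 0.0272
δQ/Q = √(0.142) = 0.377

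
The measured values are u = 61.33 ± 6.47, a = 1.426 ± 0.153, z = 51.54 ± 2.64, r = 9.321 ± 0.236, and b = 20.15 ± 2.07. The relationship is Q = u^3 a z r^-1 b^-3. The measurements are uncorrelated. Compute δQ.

102

For a monomial Q ∝ u^3, a, z, r^-1, b^-3, fractional errors add in quadrature:
  (3·δu/u)² = (3×0.105)² = 0.100;  (1·δa/a)² = (1×0.107)² = 0.0115;  (1·δz/z)² = (1×0.0512)² = 0.00262;  (-1·δr/r)² = (-1×0.0253)² = 0.000641;  (-3·δb/b)² = (-3×0.103)² = 0.0950
δQ/Q = √(0.210) = 0.458
Q = 222.3, so δQ = 0.458 × 222.3 = 102.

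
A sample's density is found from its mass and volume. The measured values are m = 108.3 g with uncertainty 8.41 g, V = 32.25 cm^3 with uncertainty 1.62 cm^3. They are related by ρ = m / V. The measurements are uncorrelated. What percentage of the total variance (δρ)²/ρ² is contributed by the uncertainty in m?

70.5%

(δρ/ρ)² = (1·δm/m)² + (-1·δV/V)²
  m term: (1×0.0777)² = 0.00603
  V term: (-1×0.0502)² = 0.00252
Total = 0.00855. Share from m = 0.00603/0.00855 = 0.705.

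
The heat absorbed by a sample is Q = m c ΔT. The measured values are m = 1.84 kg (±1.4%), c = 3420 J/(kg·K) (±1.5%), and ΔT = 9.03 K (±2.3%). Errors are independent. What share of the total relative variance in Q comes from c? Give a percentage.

23.7%

(δQ/Q)² = (1·δm/m)² + (1·δc/c)² + (1·δΔT/ΔT)²
  m term: (1×0.0140)² = 0.000196
  c term: (1×0.0150)² = 0.000225
  ΔT term: (1×0.0230)² = 0.000529
Total = 0.000950. Share from c = 0.000225/0.000950 = 0.237.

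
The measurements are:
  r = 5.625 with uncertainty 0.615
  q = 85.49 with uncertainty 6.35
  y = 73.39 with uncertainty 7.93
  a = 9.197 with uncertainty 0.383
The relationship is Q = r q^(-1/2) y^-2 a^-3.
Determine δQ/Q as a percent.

27.5%

Each factor contributes (exponent × relative error)² to (δQ/Q)²:
  (1·δr/r)² = (1×0.109)² = 0.0120;  (−½·δq/q)² = (-0.5×0.0743)² = 0.00138;  (-2·δy/y)² = (-2×0.108)² = 0.0467;  (-3·δa/a)² = (-3×0.0416)² = 0.0156
δQ/Q = √(0.0756) = 0.275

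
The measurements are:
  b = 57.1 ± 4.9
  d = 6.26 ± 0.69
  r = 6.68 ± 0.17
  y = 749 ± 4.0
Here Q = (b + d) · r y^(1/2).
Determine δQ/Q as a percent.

Let u = b + d = 63.4. δu = √(δb² + δd²) = √(24.0 + 0.476) = 4.95, so δu/u = 0.0781.
Q is then a monomial in u, r, y:
δQ/Q = √((δu/u)² + (1·δr/r)² + (½·δy/y)²) = √(0.00610 + 0.000648 + 7.13e-06) = 0.0822

8.22%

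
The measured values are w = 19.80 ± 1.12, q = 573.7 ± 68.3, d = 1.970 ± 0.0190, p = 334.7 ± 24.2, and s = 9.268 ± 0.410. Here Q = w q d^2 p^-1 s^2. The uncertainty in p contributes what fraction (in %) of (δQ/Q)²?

(δQ/Q)² = (1·δw/w)² + (1·δq/q)² + (2·δd/d)² + (-1·δp/p)² + (2·δs/s)²
  w term: (1×0.0566)² = 0.00320
  q term: (1×0.119)² = 0.0142
  d term: (2×0.00964)² = 0.000372
  p term: (-1×0.0723)² = 0.00523
  s term: (2×0.0442)² = 0.00783
Total = 0.0308. Share from p = 0.00523/0.0308 = 0.170.

17.0%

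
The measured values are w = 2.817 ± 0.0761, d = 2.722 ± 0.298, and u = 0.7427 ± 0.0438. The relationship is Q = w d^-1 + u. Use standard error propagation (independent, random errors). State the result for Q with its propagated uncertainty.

1.778 ± 0.125

Let p = w·d^-1 = 1.035. δp/p = √((1·δw/w)² + (-1·δd/d)²) = √(0.000730 + 0.0120) = 0.113, so δp = 0.117.
Q = p + u: δQ = √(δp² + δu²) = √(0.0136 + 0.00192) = 0.125
Q = 1.778.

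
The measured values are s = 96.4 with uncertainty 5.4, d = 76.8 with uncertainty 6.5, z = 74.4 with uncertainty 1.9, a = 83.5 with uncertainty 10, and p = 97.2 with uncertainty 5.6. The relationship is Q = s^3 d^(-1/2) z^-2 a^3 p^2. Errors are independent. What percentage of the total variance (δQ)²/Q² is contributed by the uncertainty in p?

7.59%

(δQ/Q)² = (3·δs/s)² + (−½·δd/d)² + (-2·δz/z)² + (3·δa/a)² + (2·δp/p)²
  s term: (3×0.0560)² = 0.0282
  d term: (-0.5×0.0846)² = 0.00179
  z term: (-2×0.0255)² = 0.00261
  a term: (3×0.120)² = 0.129
  p term: (2×0.0576)² = 0.0133
Total = 0.175. Share from p = 0.0133/0.175 = 0.0759.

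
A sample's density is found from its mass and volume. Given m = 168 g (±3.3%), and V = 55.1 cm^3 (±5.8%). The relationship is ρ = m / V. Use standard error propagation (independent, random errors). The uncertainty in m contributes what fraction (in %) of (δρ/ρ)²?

(δρ/ρ)² = (1·δm/m)² + (-1·δV/V)²
  m term: (1×0.0330)² = 0.00109
  V term: (-1×0.0580)² = 0.00336
Total = 0.00445. Share from m = 0.00109/0.00445 = 0.245.

24.5%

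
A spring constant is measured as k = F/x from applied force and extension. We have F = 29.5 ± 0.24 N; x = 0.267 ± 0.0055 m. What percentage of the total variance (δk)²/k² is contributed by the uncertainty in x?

86.5%

(δk/k)² = (1·δF/F)² + (-1·δx/x)²
  F term: (1×0.00814)² = 6.62e-05
  x term: (-1×0.0206)² = 0.000424
Total = 0.000491. Share from x = 0.000424/0.000491 = 0.865.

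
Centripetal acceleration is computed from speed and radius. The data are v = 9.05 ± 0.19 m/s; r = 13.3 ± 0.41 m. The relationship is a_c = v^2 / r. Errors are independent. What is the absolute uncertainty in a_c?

0.321 m/s^2

Products/powers → add relative errors in quadrature, weighted by exponent:
  (2·δv/v)² = (2×0.0210)² = 0.00176;  (-1·δr/r)² = (-1×0.0308)² = 0.000950
δa_c/a_c = √(0.00271) = 0.0521
a_c = 6.16 m/s^2, so δa_c = 0.0521 × 6.16 = 0.321 m/s^2.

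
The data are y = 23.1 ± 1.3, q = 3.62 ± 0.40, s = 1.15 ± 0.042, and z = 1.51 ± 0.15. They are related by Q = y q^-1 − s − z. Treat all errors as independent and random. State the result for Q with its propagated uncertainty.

3.72 ± 0.806

Let p = y·q^-1 = 6.38. δp/p = √((1·δy/y)² + (-1·δq/q)²) = √(0.00317 + 0.0122) = 0.124, so δp = 0.791.
Q = p − s − z: δQ = √(δp² + δs² + δz²) = √(0.626 + 0.00176 + 0.0225) = 0.806
Q = 3.72.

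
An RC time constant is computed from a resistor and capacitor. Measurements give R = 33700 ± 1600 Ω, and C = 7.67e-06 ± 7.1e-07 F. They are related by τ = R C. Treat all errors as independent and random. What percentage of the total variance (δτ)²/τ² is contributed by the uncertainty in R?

20.8%

(δτ/τ)² = (1·δR/R)² + (1·δC/C)²
  R term: (1×0.0475)² = 0.00225
  C term: (1×0.0926)² = 0.00857
Total = 0.0108. Share from R = 0.00225/0.0108 = 0.208.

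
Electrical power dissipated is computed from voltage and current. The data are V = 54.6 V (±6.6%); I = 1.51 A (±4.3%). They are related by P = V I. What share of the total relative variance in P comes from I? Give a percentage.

(δP/P)² = (1·δV/V)² + (1·δI/I)²
  V term: (1×0.0660)² = 0.00436
  I term: (1×0.0430)² = 0.00185
Total = 0.00621. Share from I = 0.00185/0.00621 = 0.298.

29.8%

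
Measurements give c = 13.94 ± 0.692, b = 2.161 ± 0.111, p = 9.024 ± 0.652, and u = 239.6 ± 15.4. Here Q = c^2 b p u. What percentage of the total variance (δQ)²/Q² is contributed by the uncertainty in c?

45.1%

(δQ/Q)² = (2·δc/c)² + (1·δb/b)² + (1·δp/p)² + (1·δu/u)²
  c term: (2×0.0496)² = 0.00986
  b term: (1×0.0514)² = 0.00264
  p term: (1×0.0723)² = 0.00522
  u term: (1×0.0643)² = 0.00413
Total = 0.0218. Share from c = 0.00986/0.0218 = 0.451.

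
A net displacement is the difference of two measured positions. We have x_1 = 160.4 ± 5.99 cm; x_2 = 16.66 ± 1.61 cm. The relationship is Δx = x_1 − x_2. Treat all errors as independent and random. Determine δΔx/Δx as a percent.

4.32%

Absolute uncertainties add in quadrature for a linear combination:
  (δx_1)² = 35.9;  (δx_2)² = 2.59
δΔx = √(38.5) = 6.20 cm
Δx = 143.7 cm, so δΔx/Δx = 6.20/143.7 = 0.0432.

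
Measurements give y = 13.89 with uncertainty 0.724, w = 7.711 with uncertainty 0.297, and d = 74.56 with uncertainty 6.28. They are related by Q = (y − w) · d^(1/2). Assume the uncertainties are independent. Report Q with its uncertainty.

Let u = y − w = 6.179. δu = √(δy² + δw²) = √(0.524 + 0.0882) = 0.783, so δu/u = 0.127.
Q is then a monomial in u, d:
δQ/Q = √((δu/u)² + (½·δd/d)²) = √(0.0160 + 0.00177) = 0.133
Q = 53.35, so δQ = 0.133 × 53.35 = 7.12.

53.35 ± 7.12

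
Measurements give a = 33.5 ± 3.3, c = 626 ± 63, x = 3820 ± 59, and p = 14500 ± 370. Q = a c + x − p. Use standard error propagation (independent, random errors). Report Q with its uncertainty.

Let w = a·c = 21000. δw/w = √((1·δa/a)² + (1·δc/c)²) = √(0.00970 + 0.0101) = 0.141, so δw = 2950.
Q = w + x − p: δQ = √(δw² + δx² + δp²) = √(8.72e+06 + 3480 + 1.37e+05) = 2980
Q = 10300.

10300 ± 2980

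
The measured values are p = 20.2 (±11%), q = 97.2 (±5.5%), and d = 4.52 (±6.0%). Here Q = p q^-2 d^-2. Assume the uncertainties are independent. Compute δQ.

2.06e-05

Since Q is a product/quotient, work with relative uncertainties:
  (1·δp/p)² = (1×0.110)² = 0.0121;  (-2·δq/q)² = (-2×0.0550)² = 0.0121;  (-2·δd/d)² = (-2×0.0600)² = 0.0144
δQ/Q = √(0.0386) = 0.196
Q = 0.000105, so δQ = 0.196 × 0.000105 = 2.06e-05.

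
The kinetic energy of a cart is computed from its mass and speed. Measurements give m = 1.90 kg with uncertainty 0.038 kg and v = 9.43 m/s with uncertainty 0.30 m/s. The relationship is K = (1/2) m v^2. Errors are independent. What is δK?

Since K is a product/quotient, work with relative uncertainties:
  (1·δm/m)² = (1×0.0200)² = 0.000400;  (2·δv/v)² = (2×0.0318)² = 0.00405
δK/K = √(0.00445) = 0.0667
K = 84.5 J, so δK = 0.0667 × 84.5 = 5.63 J.

5.63 J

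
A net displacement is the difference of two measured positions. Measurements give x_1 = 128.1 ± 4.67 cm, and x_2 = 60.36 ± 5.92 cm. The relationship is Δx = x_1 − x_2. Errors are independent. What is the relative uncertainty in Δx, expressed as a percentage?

Sums and differences: (δΔx)² = Σ (cᵢ δxᵢ)².
  (δx_1)² = 21.8;  (δx_2)² = 35.0
δΔx = √(56.9) = 7.54 cm
Δx = 67.74 cm, so δΔx/Δx = 7.54/67.74 = 0.111.

11.1%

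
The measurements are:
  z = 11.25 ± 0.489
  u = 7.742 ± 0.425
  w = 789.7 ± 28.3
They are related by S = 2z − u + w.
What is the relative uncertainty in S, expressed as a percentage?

3.52%

Sums and differences: (δS)² = Σ (cᵢ δxᵢ)².
  (2·δz)² = 0.956;  (δu)² = 0.181;  (δw)² = 801
δS = √(802) = 28.3
S = 804.5, so δS/S = 28.3/804.5 = 0.0352.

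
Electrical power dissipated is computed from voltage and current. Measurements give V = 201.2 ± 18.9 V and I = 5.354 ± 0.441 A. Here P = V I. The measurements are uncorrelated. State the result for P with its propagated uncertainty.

Since P is a product/quotient, work with relative uncertainties:
  (1·δV/V)² = (1×0.0939)² = 0.00882;  (1·δI/I)² = (1×0.0824)² = 0.00678
δP/P = √(0.0156) = 0.125
P = 1077 W, so δP = 0.125 × 1077 = 135 W.

1077 ± 135 W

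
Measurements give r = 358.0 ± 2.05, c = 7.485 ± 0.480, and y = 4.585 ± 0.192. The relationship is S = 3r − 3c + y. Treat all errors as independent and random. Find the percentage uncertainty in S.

0.598%

Each term contributes (cᵢ δxᵢ)² to (δS)²:
  (3·δr)² = 37.8;  (3·δc)² = 2.07;  (δy)² = 0.0369
δS = √(39.9) = 6.32
S = 1056, so δS/S = 6.32/1056 = 0.00598.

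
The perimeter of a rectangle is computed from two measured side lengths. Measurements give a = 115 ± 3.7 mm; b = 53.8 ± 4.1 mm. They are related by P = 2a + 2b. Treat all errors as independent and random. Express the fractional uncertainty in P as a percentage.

3.27%

Each term contributes (cᵢ δxᵢ)² to (δP)²:
  (2·δa)² = 54.8;  (2·δb)² = 67.2
δP = √(122) = 11.0 mm
P = 338 mm, so δP/P = 11.0/338 = 0.0327.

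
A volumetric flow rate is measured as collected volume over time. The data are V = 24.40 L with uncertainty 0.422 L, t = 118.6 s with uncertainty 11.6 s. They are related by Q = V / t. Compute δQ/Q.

0.0993

For a monomial Q ∝ V, t^-1, fractional errors add in quadrature:
  (1·δV/V)² = (1×0.0173)² = 0.000299;  (-1·δt/t)² = (-1×0.0978)² = 0.00957
δQ/Q = √(0.00987) = 0.0993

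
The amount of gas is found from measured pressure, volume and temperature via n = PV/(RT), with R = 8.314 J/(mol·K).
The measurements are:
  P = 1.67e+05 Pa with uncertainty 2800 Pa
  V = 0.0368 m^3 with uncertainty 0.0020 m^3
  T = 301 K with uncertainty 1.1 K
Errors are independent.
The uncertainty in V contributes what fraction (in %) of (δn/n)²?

90.9%

(δn/n)² = (1·δP/P)² + (1·δV/V)² + (-1·δT/T)²
  P term: (1×0.0168)² = 0.000281
  V term: (1×0.0543)² = 0.00295
  T term: (-1×0.00365)² = 1.34e-05
Total = 0.00325. Share from V = 0.00295/0.00325 = 0.909.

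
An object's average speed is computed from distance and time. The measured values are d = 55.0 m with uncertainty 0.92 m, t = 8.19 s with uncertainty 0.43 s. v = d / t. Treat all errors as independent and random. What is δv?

0.370 m/s

For a monomial v ∝ d, t^-1, fractional errors add in quadrature:
  (1·δd/d)² = (1×0.0167)² = 0.000280;  (-1·δt/t)² = (-1×0.0525)² = 0.00276
δv/v = √(0.00304) = 0.0551
v = 6.72 m/s, so δv = 0.0551 × 6.72 = 0.370 m/s.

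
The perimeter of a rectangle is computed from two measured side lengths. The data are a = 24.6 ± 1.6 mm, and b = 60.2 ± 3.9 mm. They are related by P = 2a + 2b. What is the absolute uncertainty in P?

8.43 mm

Sums and differences: (δP)² = Σ (cᵢ δxᵢ)².
  (2·δa)² = 10.2;  (2·δb)² = 60.8
δP = √(71.1) = 8.43 mm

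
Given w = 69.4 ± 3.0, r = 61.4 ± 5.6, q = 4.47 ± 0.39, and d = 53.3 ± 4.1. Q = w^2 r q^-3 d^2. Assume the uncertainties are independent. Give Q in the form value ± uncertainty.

Since Q is a product/quotient, work with relative uncertainties:
  (2·δw/w)² = (2×0.0432)² = 0.00747;  (1·δr/r)² = (1×0.0912)² = 0.00832;  (-3·δq/q)² = (-3×0.0872)² = 0.0685;  (2·δd/d)² = (2×0.0769)² = 0.0237
δQ/Q = √(0.108) = 0.329
Q = 9.41e+06, so δQ = 0.329 × 9.41e+06 = 3.09e+06.

(9.41 ± 3.09) × 10^6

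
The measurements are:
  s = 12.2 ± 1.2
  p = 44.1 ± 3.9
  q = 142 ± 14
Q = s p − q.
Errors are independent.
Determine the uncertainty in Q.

Let w = s·p = 538. δw/w = √((1·δs/s)² + (1·δp/p)²) = √(0.00967 + 0.00782) = 0.132, so δw = 71.2.
Q = w − q: δQ = √(δw² + δq²) = √(5060 + 196) = 72.5

72.5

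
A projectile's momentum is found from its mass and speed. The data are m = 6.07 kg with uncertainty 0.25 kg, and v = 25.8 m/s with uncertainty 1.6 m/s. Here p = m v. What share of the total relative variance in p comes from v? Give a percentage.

69.4%

(δp/p)² = (1·δm/m)² + (1·δv/v)²
  m term: (1×0.0412)² = 0.00170
  v term: (1×0.0620)² = 0.00385
Total = 0.00554. Share from v = 0.00385/0.00554 = 0.694.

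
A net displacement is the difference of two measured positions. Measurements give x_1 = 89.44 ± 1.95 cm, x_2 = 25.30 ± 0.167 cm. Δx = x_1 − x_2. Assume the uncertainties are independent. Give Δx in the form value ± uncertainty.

64.14 ± 1.96 cm

Absolute uncertainties add in quadrature for a linear combination:
  (δx_1)² = 3.80;  (δx_2)² = 0.0279
δΔx = √(3.83) = 1.96 cm
Δx = 64.14 cm.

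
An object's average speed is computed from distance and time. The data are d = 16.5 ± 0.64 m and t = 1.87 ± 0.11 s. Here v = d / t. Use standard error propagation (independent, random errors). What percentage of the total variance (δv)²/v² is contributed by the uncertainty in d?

30.3%

(δv/v)² = (1·δd/d)² + (-1·δt/t)²
  d term: (1×0.0388)² = 0.00150
  t term: (-1×0.0588)² = 0.00346
Total = 0.00496. Share from d = 0.00150/0.00496 = 0.303.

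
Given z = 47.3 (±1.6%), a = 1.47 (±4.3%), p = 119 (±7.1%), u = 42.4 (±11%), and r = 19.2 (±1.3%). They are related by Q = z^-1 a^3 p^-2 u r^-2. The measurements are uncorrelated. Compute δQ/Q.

0.223

Products/powers → add relative errors in quadrature, weighted by exponent:
  (-1·δz/z)² = (-1×0.0160)² = 0.000256;  (3·δa/a)² = (3×0.0430)² = 0.0166;  (-2·δp/p)² = (-2×0.0710)² = 0.0202;  (1·δu/u)² = (1×0.110)² = 0.0121;  (-2·δr/r)² = (-2×0.0130)² = 0.000676
δQ/Q = √(0.0498) = 0.223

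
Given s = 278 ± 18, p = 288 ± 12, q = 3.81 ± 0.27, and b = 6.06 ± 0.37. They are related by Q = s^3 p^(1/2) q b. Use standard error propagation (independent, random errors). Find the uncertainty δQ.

1.82e+09

Q is a product of powers, so relative uncertainties combine in quadrature:
  (3·δs/s)² = (3×0.0647)² = 0.0377;  (½·δp/p)² = (0.5×0.0417)² = 0.000434;  (1·δq/q)² = (1×0.0709)² = 0.00502;  (1·δb/b)² = (1×0.0611)² = 0.00373
δQ/Q = √(0.0469) = 0.217
Q = 8.42e+09, so δQ = 0.217 × 8.42e+09 = 1.82e+09.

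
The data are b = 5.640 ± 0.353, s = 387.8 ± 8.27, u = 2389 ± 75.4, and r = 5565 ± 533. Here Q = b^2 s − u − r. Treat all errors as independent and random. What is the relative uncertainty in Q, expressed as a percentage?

Let p = b^2·s = 12340. δp/p = √((2·δb/b)² + (1·δs/s)²) = √(0.0157 + 0.000455) = 0.127, so δp = 1570.
Q = p − u − r: δQ = √(δp² + δu² + δr²) = √(2.45e+06 + 5690 + 2.84e+05) = 1660
Q = 4382, so δQ/Q = 1660/4382 = 0.378.

37.8%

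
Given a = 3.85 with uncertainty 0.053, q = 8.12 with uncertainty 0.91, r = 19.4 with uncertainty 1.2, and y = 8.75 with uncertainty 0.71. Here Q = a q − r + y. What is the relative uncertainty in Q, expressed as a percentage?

18.4%

Let p = a·q = 31.3. δp/p = √((1·δa/a)² + (1·δq/q)²) = √(0.000190 + 0.0126) = 0.113, so δp = 3.53.
Q = p − r + y: δQ = √(δp² + δr² + δy²) = √(12.5 + 1.44 + 0.504) = 3.80
Q = 20.6, so δQ/Q = 3.80/20.6 = 0.184.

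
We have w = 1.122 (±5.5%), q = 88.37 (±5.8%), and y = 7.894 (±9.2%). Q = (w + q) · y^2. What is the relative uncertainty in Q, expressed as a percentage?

Let u = w + q = 89.49. δu = √(δw² + δq²) = √(0.00381 + 26.3) = 5.13, so δu/u = 0.0573.
Q is then a monomial in u, y:
δQ/Q = √((δu/u)² + (2·δy/y)²) = √(0.00328 + 0.0339) = 0.193

19.3%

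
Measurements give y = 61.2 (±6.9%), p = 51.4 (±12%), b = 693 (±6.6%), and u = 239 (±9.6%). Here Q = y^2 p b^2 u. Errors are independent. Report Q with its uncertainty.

Each factor contributes (exponent × relative error)² to (δQ/Q)²:
  (2·δy/y)² = (2×0.0690)² = 0.0190;  (1·δp/p)² = (1×0.120)² = 0.0144;  (2·δb/b)² = (2×0.0660)² = 0.0174;  (1·δu/u)² = (1×0.0960)² = 0.00922
δQ/Q = √(0.0601) = 0.245
Q = 2.21e+13, so δQ = 0.245 × 2.21e+13 = 5.42e+12.

(2.21 ± 0.542) × 10^13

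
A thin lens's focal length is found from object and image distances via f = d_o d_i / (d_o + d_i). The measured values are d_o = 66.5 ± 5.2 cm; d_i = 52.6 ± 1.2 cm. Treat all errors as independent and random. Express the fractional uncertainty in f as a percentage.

∂f/∂d_o = (d_i/(d_o+d_i))² = 0.195;  ∂f/∂d_i = (d_o/(d_o+d_i))² = 0.312
δf = √((∂f/∂d_o · δd_o)² + (∂f/∂d_i · δd_i)²) = √(1.03 + 0.140) = 1.08 cm
f = 29.4 cm, so δf/f = 1.08/29.4 = 0.0368.

3.68%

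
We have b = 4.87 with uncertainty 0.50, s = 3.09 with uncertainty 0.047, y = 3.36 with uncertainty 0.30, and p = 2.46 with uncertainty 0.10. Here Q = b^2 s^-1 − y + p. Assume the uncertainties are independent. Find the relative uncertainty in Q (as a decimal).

Let w = b^2·s^-1 = 7.68. δw/w = √((2·δb/b)² + (-1·δs/s)²) = √(0.0422 + 0.000231) = 0.206, so δw = 1.58.
Q = w − y + p: δQ = √(δw² + δy² + δp²) = √(2.50 + 0.0900 + 0.0100) = 1.61
Q = 6.78, so δQ/Q = 1.61/6.78 = 0.238.

0.238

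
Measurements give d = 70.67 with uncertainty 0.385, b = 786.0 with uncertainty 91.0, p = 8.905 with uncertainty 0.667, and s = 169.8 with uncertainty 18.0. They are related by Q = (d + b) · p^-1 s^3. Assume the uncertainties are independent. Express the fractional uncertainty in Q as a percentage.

Let u = d + b = 856.7. δu = √(δd² + δb²) = √(0.148 + 8280) = 91.0, so δu/u = 0.106.
Q is then a monomial in u, p, s:
δQ/Q = √((δu/u)² + (-1·δp/p)² + (3·δs/s)²) = √(0.0113 + 0.00561 + 0.101) = 0.344

34.4%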